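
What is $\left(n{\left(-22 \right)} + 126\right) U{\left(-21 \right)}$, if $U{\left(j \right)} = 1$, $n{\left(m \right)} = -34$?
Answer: $92$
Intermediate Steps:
$\left(n{\left(-22 \right)} + 126\right) U{\left(-21 \right)} = \left(-34 + 126\right) 1 = 92 \cdot 1 = 92$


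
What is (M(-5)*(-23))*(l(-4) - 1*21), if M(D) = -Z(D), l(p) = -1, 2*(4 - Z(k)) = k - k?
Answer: -2024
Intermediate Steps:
Z(k) = 4 (Z(k) = 4 - (k - k)/2 = 4 - ½*0 = 4 + 0 = 4)
M(D) = -4 (M(D) = -1*4 = -4)
(M(-5)*(-23))*(l(-4) - 1*21) = (-4*(-23))*(-1 - 1*21) = 92*(-1 - 21) = 92*(-22) = -2024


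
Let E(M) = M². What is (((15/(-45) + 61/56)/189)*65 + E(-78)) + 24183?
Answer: 961046039/31752 ≈ 30267.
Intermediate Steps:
(((15/(-45) + 61/56)/189)*65 + E(-78)) + 24183 = (((15/(-45) + 61/56)/189)*65 + (-78)²) + 24183 = (((15*(-1/45) + 61*(1/56))*(1/189))*65 + 6084) + 24183 = (((-⅓ + 61/56)*(1/189))*65 + 6084) + 24183 = (((127/168)*(1/189))*65 + 6084) + 24183 = ((127/31752)*65 + 6084) + 24183 = (8255/31752 + 6084) + 24183 = 193187423/31752 + 24183 = 961046039/31752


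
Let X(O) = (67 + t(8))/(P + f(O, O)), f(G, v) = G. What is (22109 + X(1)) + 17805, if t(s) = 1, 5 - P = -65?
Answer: 2833962/71 ≈ 39915.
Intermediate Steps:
P = 70 (P = 5 - 1*(-65) = 5 + 65 = 70)
X(O) = 68/(70 + O) (X(O) = (67 + 1)/(70 + O) = 68/(70 + O))
(22109 + X(1)) + 17805 = (22109 + 68/(70 + 1)) + 17805 = (22109 + 68/71) + 17805 = 1569807/71 + 17805 = 2833962/71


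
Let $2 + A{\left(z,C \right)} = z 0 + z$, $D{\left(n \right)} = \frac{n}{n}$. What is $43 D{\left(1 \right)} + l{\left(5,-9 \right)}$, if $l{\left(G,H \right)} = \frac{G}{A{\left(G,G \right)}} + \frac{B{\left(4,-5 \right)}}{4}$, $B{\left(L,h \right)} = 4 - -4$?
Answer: $\frac{140}{3} \approx 46.667$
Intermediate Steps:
$B{\left(L,h \right)} = 8$ ($B{\left(L,h \right)} = 4 + 4 = 8$)
$D{\left(n \right)} = 1$
$A{\left(z,C \right)} = -2 + z$ ($A{\left(z,C \right)} = -2 + \left(z 0 + z\right) = -2 + \left(0 + z\right) = -2 + z$)
$l{\left(G,H \right)} = 2 + \frac{G}{-2 + G}$ ($l{\left(G,H \right)} = \frac{G}{-2 + G} + \frac{8}{4} = \frac{G}{-2 + G} + 8 \cdot \frac{1}{4} = \frac{G}{-2 + G} + 2 = 2 + \frac{G}{-2 + G}$)
$43 D{\left(1 \right)} + l{\left(5,-9 \right)} = 43 \cdot 1 + \frac{-4 + 3 \cdot 5}{-2 + 5} = 43 + \frac{-4 + 15}{3} = 43 + \frac{1}{3} \cdot 11 = 43 + \frac{11}{3} = \frac{140}{3}$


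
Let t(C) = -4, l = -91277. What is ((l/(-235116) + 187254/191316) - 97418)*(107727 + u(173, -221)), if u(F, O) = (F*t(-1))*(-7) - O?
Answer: -10296832590737551498/937113597 ≈ -1.0988e+10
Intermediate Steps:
u(F, O) = -O + 28*F (u(F, O) = (F*(-4))*(-7) - O = -4*F*(-7) - O = 28*F - O = -O + 28*F)
((l/(-235116) + 187254/191316) - 97418)*(107727 + u(173, -221)) = ((-91277/(-235116) + 187254/191316) - 97418)*(107727 + (-1*(-221) + 28*173)) = ((-91277*(-1/235116) + 187254*(1/191316)) - 97418)*(107727 + (221 + 4844)) = ((91277/235116 + 31209/31886) - 97418)*(107727 + 5065) = (5124096833/3748454388 - 97418)*112792 = -365161805473351/3748454388*112792 = -10296832590737551498/937113597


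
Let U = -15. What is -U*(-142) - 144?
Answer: -2274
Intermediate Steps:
-U*(-142) - 144 = -1*(-15)*(-142) - 144 = 15*(-142) - 144 = -2130 - 144 = -2274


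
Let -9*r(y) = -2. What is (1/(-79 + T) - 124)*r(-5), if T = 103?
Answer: -2975/108 ≈ -27.546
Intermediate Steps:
r(y) = 2/9 (r(y) = -⅑*(-2) = 2/9)
(1/(-79 + T) - 124)*r(-5) = (1/(-79 + 103) - 124)*(2/9) = (1/24 - 124)*(2/9) = -2975/24*2/9 = -2975/108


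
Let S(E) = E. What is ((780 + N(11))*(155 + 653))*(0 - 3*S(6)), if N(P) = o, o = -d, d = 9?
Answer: -11213424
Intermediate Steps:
o = -9 (o = -1*9 = -9)
N(P) = -9
((780 + N(11))*(155 + 653))*(0 - 3*S(6)) = ((780 - 9)*(155 + 653))*(0 - 3*6) = (771*808)*(0 - 18) = 622968*(-18) = -11213424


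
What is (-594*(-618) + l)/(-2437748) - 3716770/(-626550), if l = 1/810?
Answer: 47684954559167/8247803450760 ≈ 5.7815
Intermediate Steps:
l = 1/810 ≈ 0.0012346
(-594*(-618) + l)/(-2437748) - 3716770/(-626550) = (-594*(-618) + 1/810)/(-2437748) - 3716770/(-626550) = (367092 + 1/810)*(-1/2437748) - 3716770*(-1/626550) = (297344521/810)*(-1/2437748) + 371677/62655 = -297344521/1974575880 + 371677/62655 = 47684954559167/8247803450760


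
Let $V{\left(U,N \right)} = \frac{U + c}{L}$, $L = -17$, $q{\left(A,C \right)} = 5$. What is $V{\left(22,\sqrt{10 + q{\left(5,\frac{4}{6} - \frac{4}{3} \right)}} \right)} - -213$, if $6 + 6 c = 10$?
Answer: $\frac{635}{3} \approx 211.67$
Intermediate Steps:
$c = \frac{2}{3}$ ($c = -1 + \frac{1}{6} \cdot 10 = -1 + \frac{5}{3} = \frac{2}{3} \approx 0.66667$)
$V{\left(U,N \right)} = - \frac{2}{51} - \frac{U}{17}$ ($V{\left(U,N \right)} = \frac{U + \frac{2}{3}}{-17} = \left(\frac{2}{3} + U\right) \left(- \frac{1}{17}\right) = - \frac{2}{51} - \frac{U}{17}$)
$V{\left(22,\sqrt{10 + q{\left(5,\frac{4}{6} - \frac{4}{3} \right)}} \right)} - -213 = \left(- \frac{2}{51} - \frac{22}{17}\right) - -213 = \left(- \frac{2}{51} - \frac{22}{17}\right) + 213 = - \frac{4}{3} + 213 = \frac{635}{3}$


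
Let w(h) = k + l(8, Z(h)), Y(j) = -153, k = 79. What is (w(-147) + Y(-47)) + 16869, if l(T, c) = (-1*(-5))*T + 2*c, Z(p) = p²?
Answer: 60053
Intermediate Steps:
l(T, c) = 2*c + 5*T (l(T, c) = 5*T + 2*c = 2*c + 5*T)
w(h) = 119 + 2*h² (w(h) = 79 + (2*h² + 5*8) = 79 + (2*h² + 40) = 79 + (40 + 2*h²) = 119 + 2*h²)
(w(-147) + Y(-47)) + 16869 = ((119 + 2*(-147)²) - 153) + 16869 = ((119 + 2*21609) - 153) + 16869 = ((119 + 43218) - 153) + 16869 = (43337 - 153) + 16869 = 43184 + 16869 = 60053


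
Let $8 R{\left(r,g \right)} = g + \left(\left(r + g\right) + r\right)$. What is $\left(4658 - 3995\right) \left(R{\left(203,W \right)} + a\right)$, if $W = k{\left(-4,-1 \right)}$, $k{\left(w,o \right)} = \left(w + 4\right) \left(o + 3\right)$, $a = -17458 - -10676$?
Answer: $- \frac{17851275}{4} \approx -4.4628 \cdot 10^{6}$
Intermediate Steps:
$a = -6782$ ($a = -17458 + 10676 = -6782$)
$k{\left(w,o \right)} = \left(3 + o\right) \left(4 + w\right)$ ($k{\left(w,o \right)} = \left(4 + w\right) \left(3 + o\right) = \left(3 + o\right) \left(4 + w\right)$)
$W = 0$ ($W = 12 + 3 \left(-4\right) + 4 \left(-1\right) - -4 = 12 - 12 - 4 + 4 = 0$)
$R{\left(r,g \right)} = \frac{g}{4} + \frac{r}{4}$ ($R{\left(r,g \right)} = \frac{g + \left(\left(r + g\right) + r\right)}{8} = \frac{g + \left(\left(g + r\right) + r\right)}{8} = \frac{g + \left(g + 2 r\right)}{8} = \frac{2 g + 2 r}{8} = \frac{g}{4} + \frac{r}{4}$)
$\left(4658 - 3995\right) \left(R{\left(203,W \right)} + a\right) = \left(4658 - 3995\right) \left(\left(\frac{1}{4} \cdot 0 + \frac{1}{4} \cdot 203\right) - 6782\right) = 663 \left(\left(0 + \frac{203}{4}\right) - 6782\right) = 663 \left(\frac{203}{4} - 6782\right) = 663 \left(- \frac{26925}{4}\right) = - \frac{17851275}{4}$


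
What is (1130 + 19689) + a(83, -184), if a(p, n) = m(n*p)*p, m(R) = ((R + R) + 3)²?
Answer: 77418493342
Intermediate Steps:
m(R) = (3 + 2*R)² (m(R) = (2*R + 3)² = (3 + 2*R)²)
a(p, n) = p*(3 + 2*n*p)² (a(p, n) = (3 + 2*(n*p))²*p = (3 + 2*n*p)²*p = p*(3 + 2*n*p)²)
(1130 + 19689) + a(83, -184) = (1130 + 19689) + 83*(3 + 2*(-184)*83)² = 20819 + 83*(3 - 30544)² = 20819 + 83*(-30541)² = 20819 + 83*932752681 = 20819 + 77418472523 = 77418493342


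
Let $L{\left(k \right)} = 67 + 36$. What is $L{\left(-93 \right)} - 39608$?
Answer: $-39505$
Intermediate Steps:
$L{\left(k \right)} = 103$
$L{\left(-93 \right)} - 39608 = 103 - 39608 = -39505$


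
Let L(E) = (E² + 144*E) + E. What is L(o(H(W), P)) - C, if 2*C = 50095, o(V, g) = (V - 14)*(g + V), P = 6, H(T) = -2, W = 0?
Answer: -60463/2 ≈ -30232.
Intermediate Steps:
o(V, g) = (-14 + V)*(V + g)
C = 50095/2 (C = (½)*50095 = 50095/2 ≈ 25048.)
L(E) = E² + 145*E
L(o(H(W), P)) - C = ((-2)² - 14*(-2) - 14*6 - 2*6)*(145 + ((-2)² - 14*(-2) - 14*6 - 2*6)) - 1*50095/2 = (4 + 28 - 84 - 12)*(145 + (4 + 28 - 84 - 12)) - 50095/2 = -64*(145 - 64) - 50095/2 = -64*81 - 50095/2 = -5184 - 50095/2 = -60463/2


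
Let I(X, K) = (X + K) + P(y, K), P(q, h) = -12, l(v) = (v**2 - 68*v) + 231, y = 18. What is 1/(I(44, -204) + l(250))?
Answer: 1/45559 ≈ 2.1950e-5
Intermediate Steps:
l(v) = 231 + v**2 - 68*v
I(X, K) = -12 + K + X (I(X, K) = (X + K) - 12 = (K + X) - 12 = -12 + K + X)
1/(I(44, -204) + l(250)) = 1/((-12 - 204 + 44) + (231 + 250**2 - 68*250)) = 1/(-172 + (231 + 62500 - 17000)) = 1/(-172 + 45731) = 1/45559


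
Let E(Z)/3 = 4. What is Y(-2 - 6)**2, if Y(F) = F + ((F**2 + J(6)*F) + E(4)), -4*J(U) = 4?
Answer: 5776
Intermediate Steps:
E(Z) = 12 (E(Z) = 3*4 = 12)
J(U) = -1 (J(U) = -1/4*4 = -1)
Y(F) = 12 + F**2 (Y(F) = F + ((F**2 - F) + 12) = F + (12 + F**2 - F) = 12 + F**2)
Y(-2 - 6)**2 = (12 + (-2 - 6)**2)**2 = (12 + (-8)**2)**2 = (12 + 64)**2 = 76**2 = 5776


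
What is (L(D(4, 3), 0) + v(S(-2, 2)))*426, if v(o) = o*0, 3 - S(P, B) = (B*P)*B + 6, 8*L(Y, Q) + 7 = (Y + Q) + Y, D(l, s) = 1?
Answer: -1065/4 ≈ -266.25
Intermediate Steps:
L(Y, Q) = -7/8 + Y/4 + Q/8 (L(Y, Q) = -7/8 + ((Y + Q) + Y)/8 = -7/8 + ((Q + Y) + Y)/8 = -7/8 + (Q + 2*Y)/8 = -7/8 + (Y/4 + Q/8) = -7/8 + Y/4 + Q/8)
S(P, B) = -3 - P*B² (S(P, B) = 3 - ((B*P)*B + 6) = 3 - (P*B² + 6) = 3 - (6 + P*B²) = 3 + (-6 - P*B²) = -3 - P*B²)
v(o) = 0
(L(D(4, 3), 0) + v(S(-2, 2)))*426 = ((-7/8 + (¼)*1 + (⅛)*0) + 0)*426 = ((-7/8 + ¼ + 0) + 0)*426 = (-5/8 + 0)*426 = -5/8*426 = -1065/4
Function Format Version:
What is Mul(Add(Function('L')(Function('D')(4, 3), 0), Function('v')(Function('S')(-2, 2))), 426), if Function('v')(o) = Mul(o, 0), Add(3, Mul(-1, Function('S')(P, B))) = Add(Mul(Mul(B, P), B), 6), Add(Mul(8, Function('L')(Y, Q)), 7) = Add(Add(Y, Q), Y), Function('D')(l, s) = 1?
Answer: Rational(-1065, 4) ≈ -266.25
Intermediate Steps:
Function('L')(Y, Q) = Add(Rational(-7, 8), Mul(Rational(1, 4), Y), Mul(Rational(1, 8), Q)) (Function('L')(Y, Q) = Add(Rational(-7, 8), Mul(Rational(1, 8), Add(Add(Y, Q), Y))) = Add(Rational(-7, 8), Mul(Rational(1, 8), Add(Add(Q, Y), Y))) = Add(Rational(-7, 8), Mul(Rational(1, 8), Add(Q, Mul(2, Y)))) = Add(Rational(-7, 8), Add(Mul(Rational(1, 4), Y), Mul(Rational(1, 8), Q))) = Add(Rational(-7, 8), Mul(Rational(1, 4), Y), Mul(Rational(1, 8), Q)))
Function('S')(P, B) = Add(-3, Mul(-1, P, Pow(B, 2))) (Function('S')(P, B) = Add(3, Mul(-1, Add(Mul(Mul(B, P), B), 6))) = Add(3, Mul(-1, Add(Mul(P, Pow(B, 2)), 6))) = Add(3, Mul(-1, Add(6, Mul(P, Pow(B, 2))))) = Add(3, Add(-6, Mul(-1, P, Pow(B, 2)))) = Add(-3, Mul(-1, P, Pow(B, 2))))
Function('v')(o) = 0
Mul(Add(Function('L')(Function('D')(4, 3), 0), Function('v')(Function('S')(-2, 2))), 426) = Mul(Add(Add(Rational(-7, 8), Mul(Rational(1, 4), 1), Mul(Rational(1, 8), 0)), 0), 426) = Mul(Add(Add(Rational(-7, 8), Rational(1, 4), 0), 0), 426) = Mul(Add(Rational(-5, 8), 0), 426) = Mul(Rational(-5, 8), 426) = Rational(-1065, 4)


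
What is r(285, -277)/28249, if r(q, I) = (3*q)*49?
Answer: 41895/28249 ≈ 1.4831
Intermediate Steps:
r(q, I) = 147*q
r(285, -277)/28249 = (147*285)/28249 = 41895*(1/28249) = 41895/28249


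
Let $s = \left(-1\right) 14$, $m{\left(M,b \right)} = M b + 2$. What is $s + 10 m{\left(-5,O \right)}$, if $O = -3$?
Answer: $156$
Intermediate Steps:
$m{\left(M,b \right)} = 2 + M b$
$s = -14$
$s + 10 m{\left(-5,O \right)} = -14 + 10 \left(2 - -15\right) = -14 + 10 \left(2 + 15\right) = -14 + 10 \cdot 17 = -14 + 170 = 156$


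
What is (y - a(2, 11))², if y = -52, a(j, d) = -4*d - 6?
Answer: 4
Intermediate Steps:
a(j, d) = -6 - 4*d
(y - a(2, 11))² = (-52 - (-6 - 4*11))² = (-52 - (-6 - 44))² = (-52 - 1*(-50))² = (-52 + 50)² = (-2)² = 4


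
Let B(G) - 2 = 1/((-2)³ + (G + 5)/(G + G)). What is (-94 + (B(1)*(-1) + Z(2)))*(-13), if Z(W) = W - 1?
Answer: 6162/5 ≈ 1232.4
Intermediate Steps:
Z(W) = -1 + W
B(G) = 2 + 1/(-8 + (5 + G)/(2*G)) (B(G) = 2 + 1/((-2)³ + (G + 5)/(G + G)) = 2 + 1/(-8 + (5 + G)/((2*G))) = 2 + 1/(-8 + (5 + G)*(1/(2*G))) = 2 + 1/(-8 + (5 + G)/(2*G)))
(-94 + (B(1)*(-1) + Z(2)))*(-13) = (-94 + ((2*(-5 + 14*1)/(5*(-1 + 3*1)))*(-1) + (-1 + 2)))*(-13) = (-94 + ((2*(-5 + 14)/(5*(-1 + 3)))*(-1) + 1))*(-13) = (-94 + (((⅖)*9/2)*(-1) + 1))*(-13) = (-94 + (((⅖)*(½)*9)*(-1) + 1))*(-13) = (-94 + ((9/5)*(-1) + 1))*(-13) = (-94 + (-9/5 + 1))*(-13) = (-94 - ⅘)*(-13) = -474/5*(-13) = 6162/5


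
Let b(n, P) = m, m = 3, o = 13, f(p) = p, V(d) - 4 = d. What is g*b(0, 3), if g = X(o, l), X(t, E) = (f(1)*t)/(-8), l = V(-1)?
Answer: -39/8 ≈ -4.8750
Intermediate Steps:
V(d) = 4 + d
l = 3 (l = 4 - 1 = 3)
b(n, P) = 3
X(t, E) = -t/8 (X(t, E) = (1*t)/(-8) = t*(-⅛) = -t/8)
g = -13/8 (g = -⅛*13 = -13/8 ≈ -1.6250)
g*b(0, 3) = -13/8*3 = -39/8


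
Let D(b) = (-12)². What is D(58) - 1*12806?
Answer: -12662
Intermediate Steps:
D(b) = 144
D(58) - 1*12806 = 144 - 1*12806 = 144 - 12806 = -12662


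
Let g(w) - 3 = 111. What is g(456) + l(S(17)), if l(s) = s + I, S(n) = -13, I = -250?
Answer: -149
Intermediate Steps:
g(w) = 114 (g(w) = 3 + 111 = 114)
l(s) = -250 + s (l(s) = s - 250 = -250 + s)
g(456) + l(S(17)) = 114 + (-250 - 13) = 114 - 263 = -149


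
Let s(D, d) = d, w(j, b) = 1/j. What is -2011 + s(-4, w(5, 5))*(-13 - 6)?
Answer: -10074/5 ≈ -2014.8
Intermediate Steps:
-2011 + s(-4, w(5, 5))*(-13 - 6) = -2011 + (-13 - 6)/5 = -2011 + (⅕)*(-19) = -2011 - 19/5 = -10074/5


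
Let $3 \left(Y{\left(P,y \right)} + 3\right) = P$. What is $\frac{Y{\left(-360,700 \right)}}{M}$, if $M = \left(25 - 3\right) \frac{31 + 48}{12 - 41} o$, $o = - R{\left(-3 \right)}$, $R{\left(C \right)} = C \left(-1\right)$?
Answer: $- \frac{1189}{1738} \approx -0.68412$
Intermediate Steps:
$R{\left(C \right)} = - C$
$o = -3$ ($o = - \left(-1\right) \left(-3\right) = \left(-1\right) 3 = -3$)
$Y{\left(P,y \right)} = -3 + \frac{P}{3}$
$M = \frac{5214}{29}$ ($M = \left(25 - 3\right) \frac{31 + 48}{12 - 41} \left(-3\right) = 22 \frac{79}{-29} \left(-3\right) = 22 \cdot 79 \left(- \frac{1}{29}\right) \left(-3\right) = 22 \left(- \frac{79}{29}\right) \left(-3\right) = \left(- \frac{1738}{29}\right) \left(-3\right) = \frac{5214}{29} \approx 179.79$)
$\frac{Y{\left(-360,700 \right)}}{M} = \frac{-3 + \frac{1}{3} \left(-360\right)}{\frac{5214}{29}} = \left(-3 - 120\right) \frac{29}{5214} = \left(-123\right) \frac{29}{5214} = - \frac{1189}{1738}$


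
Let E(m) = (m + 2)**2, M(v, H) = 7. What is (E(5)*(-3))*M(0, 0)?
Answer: -1029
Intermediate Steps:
E(m) = (2 + m)**2
(E(5)*(-3))*M(0, 0) = ((2 + 5)**2*(-3))*7 = (7**2*(-3))*7 = (49*(-3))*7 = -147*7 = -1029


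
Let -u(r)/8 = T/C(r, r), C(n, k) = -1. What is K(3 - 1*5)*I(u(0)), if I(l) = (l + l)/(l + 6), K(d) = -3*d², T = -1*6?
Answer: -192/7 ≈ -27.429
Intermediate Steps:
T = -6
u(r) = -48 (u(r) = -(-48)/(-1) = -(-48)*(-1) = -8*6 = -48)
I(l) = 2*l/(6 + l) (I(l) = (2*l)/(6 + l) = 2*l/(6 + l))
K(3 - 1*5)*I(u(0)) = (-3*(3 - 1*5)²)*(2*(-48)/(6 - 48)) = (-3*(3 - 5)²)*(2*(-48)/(-42)) = (-3*(-2)²)*(2*(-48)*(-1/42)) = -3*4*(16/7) = -12*16/7 = -192/7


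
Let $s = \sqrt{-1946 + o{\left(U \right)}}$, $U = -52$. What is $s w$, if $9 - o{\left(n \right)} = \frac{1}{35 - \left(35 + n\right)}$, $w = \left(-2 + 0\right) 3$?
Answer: $- \frac{15 i \sqrt{52377}}{13} \approx - 264.07 i$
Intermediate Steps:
$w = -6$ ($w = \left(-2\right) 3 = -6$)
$o{\left(n \right)} = 9 + \frac{1}{n}$ ($o{\left(n \right)} = 9 - \frac{1}{35 - \left(35 + n\right)} = 9 - \frac{1}{\left(-1\right) n} = 9 - - \frac{1}{n} = 9 + \frac{1}{n}$)
$s = \frac{5 i \sqrt{52377}}{26}$ ($s = \sqrt{-1946 + \left(9 + \frac{1}{-52}\right)} = \sqrt{-1946 + \left(9 - \frac{1}{52}\right)} = \sqrt{-1946 + \frac{467}{52}} = \sqrt{- \frac{100725}{52}} = \frac{5 i \sqrt{52377}}{26} \approx 44.012 i$)
$s w = \frac{5 i \sqrt{52377}}{26} \left(-6\right) = - \frac{15 i \sqrt{52377}}{13}$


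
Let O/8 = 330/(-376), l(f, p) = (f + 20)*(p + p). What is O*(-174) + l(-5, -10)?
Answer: 43320/47 ≈ 921.70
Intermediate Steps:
l(f, p) = 2*p*(20 + f) (l(f, p) = (20 + f)*(2*p) = 2*p*(20 + f))
O = -330/47 (O = 8*(330/(-376)) = 8*(330*(-1/376)) = 8*(-165/188) = -330/47 ≈ -7.0213)
O*(-174) + l(-5, -10) = -330/47*(-174) + 2*(-10)*(20 - 5) = 57420/47 + 2*(-10)*15 = 57420/47 - 300 = 43320/47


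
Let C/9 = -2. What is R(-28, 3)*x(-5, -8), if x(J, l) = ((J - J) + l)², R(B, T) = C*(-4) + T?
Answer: 4800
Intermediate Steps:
C = -18 (C = 9*(-2) = -18)
R(B, T) = 72 + T (R(B, T) = -18*(-4) + T = 72 + T)
x(J, l) = l² (x(J, l) = (0 + l)² = l²)
R(-28, 3)*x(-5, -8) = (72 + 3)*(-8)² = 75*64 = 4800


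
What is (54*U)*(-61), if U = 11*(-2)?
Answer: 72468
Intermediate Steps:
U = -22
(54*U)*(-61) = (54*(-22))*(-61) = -1188*(-61) = 72468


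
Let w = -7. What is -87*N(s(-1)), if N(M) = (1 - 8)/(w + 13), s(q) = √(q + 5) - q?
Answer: 203/2 ≈ 101.50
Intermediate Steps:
s(q) = √(5 + q) - q
N(M) = -7/6 (N(M) = (1 - 8)/(-7 + 13) = -7/6)
-87*N(s(-1)) = -87*(-7/6) = 203/2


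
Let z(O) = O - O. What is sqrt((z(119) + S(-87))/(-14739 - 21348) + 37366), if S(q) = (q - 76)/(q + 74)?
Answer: sqrt(8223654750117573)/469131 ≈ 193.30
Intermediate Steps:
z(O) = 0
S(q) = (-76 + q)/(74 + q)
sqrt((z(119) + S(-87))/(-14739 - 21348) + 37366) = sqrt((0 + (-76 - 87)/(74 - 87))/(-14739 - 21348) + 37366) = sqrt((0 - 163/(-13))/(-36087) + 37366) = sqrt((0 - 1/13*(-163))*(-1/36087) + 37366) = sqrt((0 + 163/13)*(-1/36087) + 37366) = sqrt((163/13)*(-1/36087) + 37366) = sqrt(-163/469131 + 37366) = sqrt(17529548783/469131) = sqrt(8223654750117573)/469131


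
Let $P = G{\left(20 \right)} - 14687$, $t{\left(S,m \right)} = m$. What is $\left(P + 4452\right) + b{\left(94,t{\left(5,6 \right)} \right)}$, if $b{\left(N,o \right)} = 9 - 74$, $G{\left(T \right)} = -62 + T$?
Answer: $-10342$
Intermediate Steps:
$P = -14729$ ($P = \left(-62 + 20\right) - 14687 = -42 - 14687 = -14729$)
$b{\left(N,o \right)} = -65$
$\left(P + 4452\right) + b{\left(94,t{\left(5,6 \right)} \right)} = \left(-14729 + 4452\right) - 65 = -10277 - 65 = -10342$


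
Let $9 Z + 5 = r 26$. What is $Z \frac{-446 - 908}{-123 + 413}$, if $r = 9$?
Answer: $- \frac{155033}{1305} \approx -118.8$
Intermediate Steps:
$Z = \frac{229}{9}$ ($Z = - \frac{5}{9} + \frac{9 \cdot 26}{9} = - \frac{5}{9} + \frac{1}{9} \cdot 234 = - \frac{5}{9} + 26 = \frac{229}{9} \approx 25.444$)
$Z \frac{-446 - 908}{-123 + 413} = \frac{229 \frac{-446 - 908}{-123 + 413}}{9} = \frac{229 \left(- \frac{1354}{290}\right)}{9} = \frac{229 \left(\left(-1354\right) \frac{1}{290}\right)}{9} = \frac{229}{9} \left(- \frac{677}{145}\right) = - \frac{155033}{1305}$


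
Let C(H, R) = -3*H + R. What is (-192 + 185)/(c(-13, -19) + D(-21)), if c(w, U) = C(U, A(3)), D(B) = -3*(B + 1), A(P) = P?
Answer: -7/120 ≈ -0.058333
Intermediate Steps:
C(H, R) = R - 3*H
D(B) = -3 - 3*B (D(B) = -3*(1 + B) = -3 - 3*B)
c(w, U) = 3 - 3*U
(-192 + 185)/(c(-13, -19) + D(-21)) = (-192 + 185)/((3 - 3*(-19)) + (-3 - 3*(-21))) = -7/((3 + 57) + (-3 + 63)) = -7/(60 + 60) = -7/120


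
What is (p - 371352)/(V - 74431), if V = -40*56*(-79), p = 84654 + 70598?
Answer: -216100/102529 ≈ -2.1077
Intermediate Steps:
p = 155252
V = 176960 (V = -2240*(-79) = 176960)
(p - 371352)/(V - 74431) = (155252 - 371352)/(176960 - 74431) = -216100/102529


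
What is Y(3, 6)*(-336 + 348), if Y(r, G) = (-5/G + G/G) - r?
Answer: -34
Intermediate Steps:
Y(r, G) = 1 - r - 5/G (Y(r, G) = (-5/G + 1) - r = (1 - 5/G) - r = 1 - r - 5/G)
Y(3, 6)*(-336 + 348) = (1 - 1*3 - 5/6)*(-336 + 348) = (1 - 3 - 5*1/6)*12 = (1 - 3 - 5/6)*12 = -17/6*12 = -34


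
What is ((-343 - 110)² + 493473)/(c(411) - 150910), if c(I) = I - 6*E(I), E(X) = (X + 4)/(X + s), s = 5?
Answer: -145325856/31305037 ≈ -4.6423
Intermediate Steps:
E(X) = (4 + X)/(5 + X) (E(X) = (X + 4)/(X + 5) = (4 + X)/(5 + X))
c(I) = I - 6*(4 + I)/(5 + I)
((-343 - 110)² + 493473)/(c(411) - 150910) = ((-343 - 110)² + 493473)/((-24 + 411² - 1*411)/(5 + 411) - 150910) = ((-453)² + 493473)/((-24 + 168921 - 411)/416 - 150910) = (205209 + 493473)/((1/416)*168486 - 150910) = 698682/(84243/208 - 150910) = 698682/(-31305037/208) = 698682*(-208/31305037) = -145325856/31305037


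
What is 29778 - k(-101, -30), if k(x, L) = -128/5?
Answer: 149018/5 ≈ 29804.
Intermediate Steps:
k(x, L) = -128/5 (k(x, L) = -128*⅕ = -128/5)
29778 - k(-101, -30) = 29778 - 1*(-128/5) = 29778 + 128/5 = 149018/5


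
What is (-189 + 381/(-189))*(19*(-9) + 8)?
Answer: 1961542/63 ≈ 31136.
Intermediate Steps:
(-189 + 381/(-189))*(19*(-9) + 8) = (-189 + 381*(-1/189))*(-171 + 8) = (-189 - 127/63)*(-163) = -12034/63*(-163) = 1961542/63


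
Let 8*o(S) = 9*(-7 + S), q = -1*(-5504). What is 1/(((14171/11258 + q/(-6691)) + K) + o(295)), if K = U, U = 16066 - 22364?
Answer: -75327278/449972304643 ≈ -0.00016740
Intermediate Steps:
q = 5504
U = -6298
K = -6298
o(S) = -63/8 + 9*S/8 (o(S) = (9*(-7 + S))/8 = (-63 + 9*S)/8 = -63/8 + 9*S/8)
1/(((14171/11258 + q/(-6691)) + K) + o(295)) = 1/(((14171/11258 + 5504/(-6691)) - 6298) + (-63/8 + (9/8)*295)) = 1/(((14171*(1/11258) + 5504*(-1/6691)) - 6298) + (-63/8 + 2655/8)) = 1/(((14171/11258 - 5504/6691) - 6298) + 324) = 1/((32854129/75327278 - 6298) + 324) = 1/(-474378342715/75327278 + 324) = 1/(-449972304643/75327278) = -75327278/449972304643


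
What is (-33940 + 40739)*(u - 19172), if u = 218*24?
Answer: -94778060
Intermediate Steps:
u = 5232
(-33940 + 40739)*(u - 19172) = (-33940 + 40739)*(5232 - 19172) = 6799*(-13940) = -94778060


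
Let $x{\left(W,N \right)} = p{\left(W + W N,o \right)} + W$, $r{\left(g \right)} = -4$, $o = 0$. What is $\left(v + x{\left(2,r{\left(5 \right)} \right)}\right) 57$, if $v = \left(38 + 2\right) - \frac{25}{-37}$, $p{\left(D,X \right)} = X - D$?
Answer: $\frac{102657}{37} \approx 2774.5$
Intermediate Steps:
$x{\left(W,N \right)} = - N W$ ($x{\left(W,N \right)} = \left(0 - \left(W + W N\right)\right) + W = \left(0 - \left(W + N W\right)\right) + W = \left(- W - N W\right) + W = - N W$)
$v = \frac{1505}{37}$ ($v = 40 - - \frac{25}{37} = 40 + \frac{25}{37} = \frac{1505}{37} \approx 40.676$)
$\left(v + x{\left(2,r{\left(5 \right)} \right)}\right) 57 = \left(\frac{1505}{37} - \left(-4\right) 2\right) 57 = \left(\frac{1505}{37} + 8\right) 57 = \frac{1801}{37} \cdot 57 = \frac{102657}{37}$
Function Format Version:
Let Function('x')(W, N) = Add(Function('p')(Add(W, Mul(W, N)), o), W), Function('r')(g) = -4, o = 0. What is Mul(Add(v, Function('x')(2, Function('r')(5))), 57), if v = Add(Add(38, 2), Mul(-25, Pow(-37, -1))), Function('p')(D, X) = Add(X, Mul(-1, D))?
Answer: Rational(102657, 37) ≈ 2774.5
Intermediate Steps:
Function('x')(W, N) = Mul(-1, N, W) (Function('x')(W, N) = Add(Add(0, Mul(-1, Add(W, Mul(W, N)))), W) = Add(Add(0, Mul(-1, Add(W, Mul(N, W)))), W) = Add(Add(0, Add(Mul(-1, W), Mul(-1, N, W))), W) = Add(Add(Mul(-1, W), Mul(-1, N, W)), W) = Mul(-1, N, W))
v = Rational(1505, 37) (v = Add(40, Mul(-25, Rational(-1, 37))) = Add(40, Rational(25, 37)) = Rational(1505, 37) ≈ 40.676)
Mul(Add(v, Function('x')(2, Function('r')(5))), 57) = Mul(Add(Rational(1505, 37), Mul(-1, -4, 2)), 57) = Mul(Add(Rational(1505, 37), 8), 57) = Mul(Rational(1801, 37), 57) = Rational(102657, 37)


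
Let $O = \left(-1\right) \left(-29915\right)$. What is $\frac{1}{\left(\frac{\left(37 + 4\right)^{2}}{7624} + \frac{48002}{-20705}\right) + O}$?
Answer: $\frac{157854920}{4721898769657} \approx 3.343 \cdot 10^{-5}$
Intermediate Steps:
$O = 29915$
$\frac{1}{\left(\frac{\left(37 + 4\right)^{2}}{7624} + \frac{48002}{-20705}\right) + O} = \frac{1}{\left(\frac{\left(37 + 4\right)^{2}}{7624} + \frac{48002}{-20705}\right) + 29915} = \frac{1}{\left(41^{2} \cdot \frac{1}{7624} + 48002 \left(- \frac{1}{20705}\right)\right) + 29915} = \frac{1}{\left(1681 \cdot \frac{1}{7624} - \frac{48002}{20705}\right) + 29915} = \frac{1}{\left(\frac{1681}{7624} - \frac{48002}{20705}\right) + 29915} = \frac{1}{- \frac{331162143}{157854920} + 29915} = \frac{1}{\frac{4721898769657}{157854920}} = \frac{157854920}{4721898769657}$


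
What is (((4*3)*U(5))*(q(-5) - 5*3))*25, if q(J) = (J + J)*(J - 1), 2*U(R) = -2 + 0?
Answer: -13500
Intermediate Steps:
U(R) = -1 (U(R) = (-2 + 0)/2 = (½)*(-2) = -1)
q(J) = 2*J*(-1 + J) (q(J) = (2*J)*(-1 + J) = 2*J*(-1 + J))
(((4*3)*U(5))*(q(-5) - 5*3))*25 = (((4*3)*(-1))*(2*(-5)*(-1 - 5) - 5*3))*25 = ((12*(-1))*(2*(-5)*(-6) - 15))*25 = -12*(60 - 15)*25 = -12*45*25 = -540*25 = -13500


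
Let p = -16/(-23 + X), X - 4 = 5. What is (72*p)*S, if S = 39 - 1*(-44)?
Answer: 47808/7 ≈ 6829.7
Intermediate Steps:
X = 9 (X = 4 + 5 = 9)
p = 8/7 (p = -16/(-23 + 9) = -16/(-14) = -16*(-1/14) = 8/7 ≈ 1.1429)
S = 83 (S = 39 + 44 = 83)
(72*p)*S = (72*(8/7))*83 = (576/7)*83 = 47808/7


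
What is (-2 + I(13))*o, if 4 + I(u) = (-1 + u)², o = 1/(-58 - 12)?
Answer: -69/35 ≈ -1.9714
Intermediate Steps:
o = -1/70 (o = 1/(-70) = -1/70 ≈ -0.014286)
I(u) = -4 + (-1 + u)²
(-2 + I(13))*o = (-2 + (-4 + (-1 + 13)²))*(-1/70) = (-2 + (-4 + 12²))*(-1/70) = (-2 + (-4 + 144))*(-1/70) = (-2 + 140)*(-1/70) = 138*(-1/70) = -69/35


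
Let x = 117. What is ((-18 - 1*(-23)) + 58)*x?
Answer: 7371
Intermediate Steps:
((-18 - 1*(-23)) + 58)*x = ((-18 - 1*(-23)) + 58)*117 = ((-18 + 23) + 58)*117 = (5 + 58)*117 = 63*117 = 7371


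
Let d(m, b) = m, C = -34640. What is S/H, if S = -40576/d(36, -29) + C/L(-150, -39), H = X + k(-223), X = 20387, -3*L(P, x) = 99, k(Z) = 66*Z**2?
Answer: -7664/326947599 ≈ -2.3441e-5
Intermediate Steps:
L(P, x) = -33 (L(P, x) = -1/3*99 = -33)
H = 3302501 (H = 20387 + 66*(-223)**2 = 20387 + 66*49729 = 20387 + 3282114 = 3302501)
S = -7664/99 (S = -40576/36 - 34640/(-33) = -40576*1/36 - 34640*(-1/33) = -10144/9 + 34640/33 = -7664/99 ≈ -77.414)
S/H = -7664/99/3302501 = -7664/99*1/3302501 = -7664/326947599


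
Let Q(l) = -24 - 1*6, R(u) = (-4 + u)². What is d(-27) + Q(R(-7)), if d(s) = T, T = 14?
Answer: -16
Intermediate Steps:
d(s) = 14
Q(l) = -30 (Q(l) = -24 - 6 = -30)
d(-27) + Q(R(-7)) = 14 - 30 = -16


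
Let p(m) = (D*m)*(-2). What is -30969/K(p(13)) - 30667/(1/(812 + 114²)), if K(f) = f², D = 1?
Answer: -286252187705/676 ≈ -4.2345e+8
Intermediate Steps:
p(m) = -2*m (p(m) = (1*m)*(-2) = m*(-2) = -2*m)
-30969/K(p(13)) - 30667/(1/(812 + 114²)) = -30969/((-2*13)²) - 30667/(1/(812 + 114²)) = -30969/((-26)²) - 30667/(1/(812 + 12996)) = -30969/676 - 30667/(1/13808) = -30969*1/676 - 30667/1/13808 = -30969/676 - 30667*13808 = -30969/676 - 423449936 = -286252187705/676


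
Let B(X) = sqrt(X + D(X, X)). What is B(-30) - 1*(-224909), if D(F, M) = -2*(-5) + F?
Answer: 224909 + 5*I*sqrt(2) ≈ 2.2491e+5 + 7.0711*I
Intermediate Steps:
D(F, M) = 10 + F
B(X) = sqrt(10 + 2*X) (B(X) = sqrt(X + (10 + X)) = sqrt(10 + 2*X))
B(-30) - 1*(-224909) = sqrt(10 + 2*(-30)) - 1*(-224909) = sqrt(10 - 60) + 224909 = sqrt(-50) + 224909 = 5*I*sqrt(2) + 224909 = 224909 + 5*I*sqrt(2)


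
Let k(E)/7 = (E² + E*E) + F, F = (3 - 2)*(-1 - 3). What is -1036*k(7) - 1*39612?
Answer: -721300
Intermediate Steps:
F = -4 (F = 1*(-4) = -4)
k(E) = -28 + 14*E² (k(E) = 7*((E² + E*E) - 4) = 7*((E² + E²) - 4) = 7*(2*E² - 4) = 7*(-4 + 2*E²) = -28 + 14*E²)
-1036*k(7) - 1*39612 = -1036*(-28 + 14*7²) - 1*39612 = -1036*(-28 + 14*49) - 39612 = -1036*(-28 + 686) - 39612 = -1036*658 - 39612 = -681688 - 39612 = -721300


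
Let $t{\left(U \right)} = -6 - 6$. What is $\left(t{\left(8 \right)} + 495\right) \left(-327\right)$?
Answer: $-157941$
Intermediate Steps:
$t{\left(U \right)} = -12$ ($t{\left(U \right)} = -6 - 6 = -12$)
$\left(t{\left(8 \right)} + 495\right) \left(-327\right) = \left(-12 + 495\right) \left(-327\right) = 483 \left(-327\right) = -157941$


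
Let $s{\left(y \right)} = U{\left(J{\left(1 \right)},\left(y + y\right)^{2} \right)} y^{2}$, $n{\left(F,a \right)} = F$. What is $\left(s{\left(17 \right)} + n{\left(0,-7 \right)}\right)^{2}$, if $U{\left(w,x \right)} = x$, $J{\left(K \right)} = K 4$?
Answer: $111612119056$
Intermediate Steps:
$J{\left(K \right)} = 4 K$
$s{\left(y \right)} = 4 y^{4}$ ($s{\left(y \right)} = \left(y + y\right)^{2} y^{2} = \left(2 y\right)^{2} y^{2} = 4 y^{2} y^{2} = 4 y^{4}$)
$\left(s{\left(17 \right)} + n{\left(0,-7 \right)}\right)^{2} = \left(4 \cdot 17^{4} + 0\right)^{2} = \left(4 \cdot 83521 + 0\right)^{2} = \left(334084 + 0\right)^{2} = 334084^{2} = 111612119056$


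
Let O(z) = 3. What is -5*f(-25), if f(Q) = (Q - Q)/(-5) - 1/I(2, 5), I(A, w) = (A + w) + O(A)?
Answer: 1/2 ≈ 0.50000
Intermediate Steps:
I(A, w) = 3 + A + w (I(A, w) = (A + w) + 3 = 3 + A + w)
f(Q) = -1/10 (f(Q) = (Q - Q)/(-5) - 1/(3 + 2 + 5) = 0*(-1/5) - 1/10 = 0 - 1*1/10 = 0 - 1/10 = -1/10)
-5*f(-25) = -5*(-1/10) = 1/2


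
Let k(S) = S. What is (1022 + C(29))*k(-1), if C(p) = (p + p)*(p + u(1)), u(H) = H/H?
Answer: -2762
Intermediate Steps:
u(H) = 1
C(p) = 2*p*(1 + p) (C(p) = (p + p)*(p + 1) = (2*p)*(1 + p) = 2*p*(1 + p))
(1022 + C(29))*k(-1) = (1022 + 2*29*(1 + 29))*(-1) = (1022 + 2*29*30)*(-1) = (1022 + 1740)*(-1) = 2762*(-1) = -2762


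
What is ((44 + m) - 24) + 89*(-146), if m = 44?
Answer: -12930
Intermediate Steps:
((44 + m) - 24) + 89*(-146) = ((44 + 44) - 24) + 89*(-146) = (88 - 24) - 12994 = 64 - 12994 = -12930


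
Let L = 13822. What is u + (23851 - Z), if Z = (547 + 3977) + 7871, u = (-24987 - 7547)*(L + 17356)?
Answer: -1014333596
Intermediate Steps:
u = -1014345052 (u = (-24987 - 7547)*(13822 + 17356) = -32534*31178 = -1014345052)
Z = 12395 (Z = 4524 + 7871 = 12395)
u + (23851 - Z) = -1014345052 + (23851 - 1*12395) = -1014345052 + (23851 - 12395) = -1014345052 + 11456 = -1014333596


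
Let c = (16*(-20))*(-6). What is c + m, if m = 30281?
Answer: 32201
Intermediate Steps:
c = 1920 (c = -320*(-6) = 1920)
c + m = 1920 + 30281 = 32201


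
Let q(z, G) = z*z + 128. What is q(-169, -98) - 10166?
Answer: 18523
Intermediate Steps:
q(z, G) = 128 + z**2 (q(z, G) = z**2 + 128 = 128 + z**2)
q(-169, -98) - 10166 = (128 + (-169)**2) - 10166 = (128 + 28561) - 10166 = 28689 - 10166 = 18523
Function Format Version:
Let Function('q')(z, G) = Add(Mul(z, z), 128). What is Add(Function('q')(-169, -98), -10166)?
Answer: 18523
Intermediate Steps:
Function('q')(z, G) = Add(128, Pow(z, 2)) (Function('q')(z, G) = Add(Pow(z, 2), 128) = Add(128, Pow(z, 2)))
Add(Function('q')(-169, -98), -10166) = Add(Add(128, Pow(-169, 2)), -10166) = Add(Add(128, 28561), -10166) = Add(28689, -10166) = 18523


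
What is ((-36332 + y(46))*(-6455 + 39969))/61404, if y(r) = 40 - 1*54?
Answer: -17913233/903 ≈ -19837.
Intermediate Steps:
y(r) = -14 (y(r) = 40 - 54 = -14)
((-36332 + y(46))*(-6455 + 39969))/61404 = ((-36332 - 14)*(-6455 + 39969))/61404 = -36346*33514*(1/61404) = -1218099844*1/61404 = -17913233/903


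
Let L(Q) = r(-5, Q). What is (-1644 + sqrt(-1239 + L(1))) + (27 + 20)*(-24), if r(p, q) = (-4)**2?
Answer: -2772 + I*sqrt(1223) ≈ -2772.0 + 34.971*I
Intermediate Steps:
r(p, q) = 16
L(Q) = 16
(-1644 + sqrt(-1239 + L(1))) + (27 + 20)*(-24) = (-1644 + sqrt(-1239 + 16)) + (27 + 20)*(-24) = (-1644 + sqrt(-1223)) + 47*(-24) = (-1644 + I*sqrt(1223)) - 1128 = -2772 + I*sqrt(1223)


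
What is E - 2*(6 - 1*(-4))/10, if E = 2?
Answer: 0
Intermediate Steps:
E - 2*(6 - 1*(-4))/10 = 2 - 2*(6 - 1*(-4))/10 = 2 - 2*(6 + 4)*(1/10) = 2 - 2*10*(1/10) = 2 - 20*1/10 = 2 - 2 = 0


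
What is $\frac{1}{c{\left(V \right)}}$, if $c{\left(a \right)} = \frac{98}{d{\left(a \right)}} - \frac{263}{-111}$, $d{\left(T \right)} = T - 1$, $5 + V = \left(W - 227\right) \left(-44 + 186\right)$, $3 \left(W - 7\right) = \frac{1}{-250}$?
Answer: $\frac{26543319}{62807677} \approx 0.42261$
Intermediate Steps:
$W = \frac{5249}{750}$ ($W = 7 + \frac{1}{3 \left(-250\right)} = 7 + \frac{1}{3} \left(- \frac{1}{250}\right) = 7 - \frac{1}{750} = \frac{5249}{750} \approx 6.9987$)
$V = - \frac{11716946}{375}$ ($V = -5 + \left(\frac{5249}{750} - 227\right) \left(-44 + 186\right) = -5 - \frac{11715071}{375} = - \frac{11716946}{375} \approx -31245.0$)
$d{\left(T \right)} = -1 + T$ ($d{\left(T \right)} = T - 1 = -1 + T$)
$c{\left(a \right)} = \frac{263}{111} + \frac{98}{-1 + a}$ ($c{\left(a \right)} = \frac{98}{-1 + a} - \frac{263}{-111} = \frac{98}{-1 + a} - - \frac{263}{111} = \frac{98}{-1 + a} + \frac{263}{111} = \frac{263}{111} + \frac{98}{-1 + a}$)
$\frac{1}{c{\left(V \right)}} = \frac{1}{\frac{1}{111} \frac{1}{-1 - \frac{11716946}{375}} \left(10615 + 263 \left(- \frac{11716946}{375}\right)\right)} = \frac{1}{\frac{1}{111} \frac{1}{- \frac{11717321}{375}} \left(10615 - \frac{3081556798}{375}\right)} = \frac{1}{\frac{1}{111} \left(- \frac{375}{11717321}\right) \left(- \frac{3077576173}{375}\right)} = \frac{1}{\frac{62807677}{26543319}} = \frac{26543319}{62807677}$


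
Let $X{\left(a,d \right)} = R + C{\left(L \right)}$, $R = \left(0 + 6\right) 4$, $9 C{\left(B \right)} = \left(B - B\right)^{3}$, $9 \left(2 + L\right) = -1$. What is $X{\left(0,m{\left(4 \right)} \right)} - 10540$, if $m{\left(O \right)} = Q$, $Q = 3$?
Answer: $-10516$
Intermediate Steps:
$L = - \frac{19}{9}$ ($L = -2 + \frac{1}{9} \left(-1\right) = -2 - \frac{1}{9} = - \frac{19}{9} \approx -2.1111$)
$m{\left(O \right)} = 3$
$C{\left(B \right)} = 0$ ($C{\left(B \right)} = \frac{\left(B - B\right)^{3}}{9} = \frac{0^{3}}{9} = \frac{1}{9} \cdot 0 = 0$)
$R = 24$ ($R = 6 \cdot 4 = 24$)
$X{\left(a,d \right)} = 24$ ($X{\left(a,d \right)} = 24 + 0 = 24$)
$X{\left(0,m{\left(4 \right)} \right)} - 10540 = 24 - 10540 = -10516$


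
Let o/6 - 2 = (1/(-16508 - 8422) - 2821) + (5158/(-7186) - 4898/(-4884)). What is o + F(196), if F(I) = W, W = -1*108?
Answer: -103416444788716/6076068405 ≈ -17020.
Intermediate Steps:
W = -108
F(I) = -108
o = -102760229400976/6076068405 (o = 12 + 6*((1/(-16508 - 8422) - 2821) + (5158/(-7186) - 4898/(-4884))) = 12 + 6*((1/(-24930) - 2821) + (5158*(-1/7186) - 4898*(-1/4884))) = 12 + 6*((-1/24930 - 2821) + (-2579/3593 + 2449/2442)) = 12 + 6*(-70327531/24930 + 2501339/8774106) = 12 + 6*(-51416571110918/18228205215) = 12 - 102833142221836/6076068405 = -102760229400976/6076068405 ≈ -16912.)
o + F(196) = -102760229400976/6076068405 - 108 = -103416444788716/6076068405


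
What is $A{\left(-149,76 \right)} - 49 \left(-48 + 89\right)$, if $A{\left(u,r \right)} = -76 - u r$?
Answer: $9239$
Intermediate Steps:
$A{\left(u,r \right)} = -76 - r u$
$A{\left(-149,76 \right)} - 49 \left(-48 + 89\right) = \left(-76 - 76 \left(-149\right)\right) - 49 \left(-48 + 89\right) = \left(-76 + 11324\right) - 2009 = 11248 - 2009 = 9239$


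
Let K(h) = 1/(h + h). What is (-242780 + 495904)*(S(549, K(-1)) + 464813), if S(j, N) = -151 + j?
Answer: 117756069164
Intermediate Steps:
K(h) = 1/(2*h)
(-242780 + 495904)*(S(549, K(-1)) + 464813) = (-242780 + 495904)*((-151 + 549) + 464813) = 253124*(398 + 464813) = 253124*465211 = 117756069164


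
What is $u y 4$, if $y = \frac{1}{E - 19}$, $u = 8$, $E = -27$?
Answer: $- \frac{16}{23} \approx -0.69565$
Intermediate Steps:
$y = - \frac{1}{46}$ ($y = \frac{1}{-27 - 19} = \frac{1}{-46} = - \frac{1}{46} \approx -0.021739$)
$u y 4 = 8 \left(- \frac{1}{46}\right) 4 = \left(- \frac{4}{23}\right) 4 = - \frac{16}{23}$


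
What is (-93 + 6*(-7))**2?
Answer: 18225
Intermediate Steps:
(-93 + 6*(-7))**2 = (-93 - 42)**2 = (-135)**2 = 18225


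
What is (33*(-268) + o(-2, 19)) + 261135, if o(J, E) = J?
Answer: 252289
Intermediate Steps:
(33*(-268) + o(-2, 19)) + 261135 = (33*(-268) - 2) + 261135 = (-8844 - 2) + 261135 = -8846 + 261135 = 252289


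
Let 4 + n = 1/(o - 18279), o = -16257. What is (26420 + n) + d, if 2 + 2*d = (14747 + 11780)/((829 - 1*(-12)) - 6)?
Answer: 762202214801/28837560 ≈ 26431.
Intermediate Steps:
d = 24857/1670 (d = -1 + ((14747 + 11780)/((829 - 1*(-12)) - 6))/2 = -1 + (26527/((829 + 12) - 6))/2 = -1 + (26527/(841 - 6))/2 = -1 + (26527/835)/2 = -1 + (26527*(1/835))/2 = -1 + (1/2)*(26527/835) = -1 + 26527/1670 = 24857/1670 ≈ 14.884)
n = -138145/34536 (n = -4 + 1/(-16257 - 18279) = -4 + 1/(-34536) = -4 - 1/34536 = -138145/34536 ≈ -4.0000)
(26420 + n) + d = (26420 - 138145/34536) + 24857/1670 = 912302975/34536 + 24857/1670 = 762202214801/28837560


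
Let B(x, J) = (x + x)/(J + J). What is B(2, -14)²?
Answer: 1/49 ≈ 0.020408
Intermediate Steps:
B(x, J) = x/J (B(x, J) = (2*x)/((2*J)) = (2*x)*(1/(2*J)) = x/J)
B(2, -14)² = (2/(-14))² = (2*(-1/14))² = (-⅐)² = 1/49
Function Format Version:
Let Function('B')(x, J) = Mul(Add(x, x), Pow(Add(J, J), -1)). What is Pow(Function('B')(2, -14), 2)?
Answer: Rational(1, 49) ≈ 0.020408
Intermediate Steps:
Function('B')(x, J) = Mul(x, Pow(J, -1)) (Function('B')(x, J) = Mul(Mul(2, x), Pow(Mul(2, J), -1)) = Mul(Mul(2, x), Mul(Rational(1, 2), Pow(J, -1))) = Mul(x, Pow(J, -1)))
Pow(Function('B')(2, -14), 2) = Pow(Mul(2, Pow(-14, -1)), 2) = Pow(Mul(2, Rational(-1, 14)), 2) = Pow(Rational(-1, 7), 2) = Rational(1, 49)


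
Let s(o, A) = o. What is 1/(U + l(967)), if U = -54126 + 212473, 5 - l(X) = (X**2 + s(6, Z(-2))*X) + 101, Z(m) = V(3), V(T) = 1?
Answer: -1/782640 ≈ -1.2777e-6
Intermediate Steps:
Z(m) = 1
l(X) = -96 - X**2 - 6*X (l(X) = 5 - ((X**2 + 6*X) + 101) = 5 - (101 + X**2 + 6*X) = 5 + (-101 - X**2 - 6*X) = -96 - X**2 - 6*X)
U = 158347
1/(U + l(967)) = 1/(158347 + (-96 - 1*967**2 - 6*967)) = 1/(158347 + (-96 - 1*935089 - 5802)) = 1/(158347 + (-96 - 935089 - 5802)) = 1/(158347 - 940987) = 1/(-782640) = -1/782640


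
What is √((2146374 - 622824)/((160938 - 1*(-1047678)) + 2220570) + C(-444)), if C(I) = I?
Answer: I*√144886445669509/571531 ≈ 21.061*I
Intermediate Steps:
√((2146374 - 622824)/((160938 - 1*(-1047678)) + 2220570) + C(-444)) = √((2146374 - 622824)/((160938 - 1*(-1047678)) + 2220570) - 444) = √(1523550/((160938 + 1047678) + 2220570) - 444) = √(1523550/(1208616 + 2220570) - 444) = √(1523550/3429186 - 444) = √(1523550*(1/3429186) - 444) = √(253925/571531 - 444) = √(-253505839/571531) = I*√144886445669509/571531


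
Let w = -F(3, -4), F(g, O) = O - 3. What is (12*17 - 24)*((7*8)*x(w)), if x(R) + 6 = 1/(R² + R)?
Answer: -60300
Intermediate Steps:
F(g, O) = -3 + O
w = 7 (w = -(-3 - 4) = -1*(-7) = 7)
x(R) = -6 + 1/(R + R²) (x(R) = -6 + 1/(R² + R) = -6 + 1/(R + R²))
(12*17 - 24)*((7*8)*x(w)) = (12*17 - 24)*((7*8)*((1 - 6*7 - 6*7²)/(7*(1 + 7)))) = (204 - 24)*(56*((⅐)*(1 - 42 - 6*49)/8)) = 180*(56*((⅐)*(⅛)*(1 - 42 - 294))) = 180*(56*((⅐)*(⅛)*(-335))) = 180*(56*(-335/56)) = 180*(-335) = -60300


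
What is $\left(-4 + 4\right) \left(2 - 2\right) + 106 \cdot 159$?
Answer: $16854$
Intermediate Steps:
$\left(-4 + 4\right) \left(2 - 2\right) + 106 \cdot 159 = 0 \cdot 0 + 16854 = 0 + 16854 = 16854$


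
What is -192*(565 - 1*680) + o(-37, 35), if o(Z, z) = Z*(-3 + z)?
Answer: 20896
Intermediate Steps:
-192*(565 - 1*680) + o(-37, 35) = -192*(565 - 1*680) - 37*(-3 + 35) = -192*(565 - 680) - 37*32 = -192*(-115) - 1184 = 22080 - 1184 = 20896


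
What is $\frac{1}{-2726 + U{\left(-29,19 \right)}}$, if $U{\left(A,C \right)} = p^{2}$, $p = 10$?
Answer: $- \frac{1}{2626} \approx -0.00038081$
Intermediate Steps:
$U{\left(A,C \right)} = 100$ ($U{\left(A,C \right)} = 10^{2} = 100$)
$\frac{1}{-2726 + U{\left(-29,19 \right)}} = \frac{1}{-2726 + 100} = \frac{1}{-2626} = - \frac{1}{2626}$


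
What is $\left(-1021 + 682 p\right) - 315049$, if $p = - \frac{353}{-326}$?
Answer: $- \frac{51399037}{163} \approx -3.1533 \cdot 10^{5}$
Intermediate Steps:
$p = \frac{353}{326}$ ($p = \left(-353\right) \left(- \frac{1}{326}\right) = \frac{353}{326} \approx 1.0828$)
$\left(-1021 + 682 p\right) - 315049 = \left(-1021 + 682 \cdot \frac{353}{326}\right) - 315049 = \left(-1021 + \frac{120373}{163}\right) - 315049 = - \frac{46050}{163} - 315049 = - \frac{51399037}{163}$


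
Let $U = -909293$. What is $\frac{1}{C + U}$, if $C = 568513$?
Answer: $- \frac{1}{340780} \approx -2.9344 \cdot 10^{-6}$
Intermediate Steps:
$\frac{1}{C + U} = \frac{1}{568513 - 909293} = \frac{1}{-340780} = - \frac{1}{340780}$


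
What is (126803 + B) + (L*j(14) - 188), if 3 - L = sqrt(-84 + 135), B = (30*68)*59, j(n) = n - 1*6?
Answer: 246999 - 8*sqrt(51) ≈ 2.4694e+5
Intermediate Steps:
j(n) = -6 + n (j(n) = n - 6 = -6 + n)
B = 120360 (B = 2040*59 = 120360)
L = 3 - sqrt(51) (L = 3 - sqrt(-84 + 135) = 3 - sqrt(51) ≈ -4.1414)
(126803 + B) + (L*j(14) - 188) = (126803 + 120360) + ((3 - sqrt(51))*(-6 + 14) - 188) = 247163 + ((3 - sqrt(51))*8 - 188) = 247163 + ((24 - 8*sqrt(51)) - 188) = 247163 + (-164 - 8*sqrt(51)) = 246999 - 8*sqrt(51)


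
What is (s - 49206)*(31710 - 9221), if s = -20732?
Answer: -1572835682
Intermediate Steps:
(s - 49206)*(31710 - 9221) = (-20732 - 49206)*(31710 - 9221) = -69938*22489 = -1572835682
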